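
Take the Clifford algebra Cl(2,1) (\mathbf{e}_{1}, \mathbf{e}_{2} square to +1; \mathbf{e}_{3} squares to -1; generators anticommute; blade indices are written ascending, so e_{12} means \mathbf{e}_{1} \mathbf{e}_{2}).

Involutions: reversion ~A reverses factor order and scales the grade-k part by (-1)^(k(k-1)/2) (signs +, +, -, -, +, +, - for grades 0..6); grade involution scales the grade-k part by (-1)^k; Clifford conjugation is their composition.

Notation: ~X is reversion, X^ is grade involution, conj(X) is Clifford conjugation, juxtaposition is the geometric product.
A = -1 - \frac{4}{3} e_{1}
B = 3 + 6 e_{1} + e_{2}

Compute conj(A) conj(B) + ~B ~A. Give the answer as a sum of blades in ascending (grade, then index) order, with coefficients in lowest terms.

first term: -11 + 10 e_{1} + e_{2} - \frac{4}{3} e_{12}
second term: -11 - 10 e_{1} - e_{2} + \frac{4}{3} e_{12}
Answer: -22


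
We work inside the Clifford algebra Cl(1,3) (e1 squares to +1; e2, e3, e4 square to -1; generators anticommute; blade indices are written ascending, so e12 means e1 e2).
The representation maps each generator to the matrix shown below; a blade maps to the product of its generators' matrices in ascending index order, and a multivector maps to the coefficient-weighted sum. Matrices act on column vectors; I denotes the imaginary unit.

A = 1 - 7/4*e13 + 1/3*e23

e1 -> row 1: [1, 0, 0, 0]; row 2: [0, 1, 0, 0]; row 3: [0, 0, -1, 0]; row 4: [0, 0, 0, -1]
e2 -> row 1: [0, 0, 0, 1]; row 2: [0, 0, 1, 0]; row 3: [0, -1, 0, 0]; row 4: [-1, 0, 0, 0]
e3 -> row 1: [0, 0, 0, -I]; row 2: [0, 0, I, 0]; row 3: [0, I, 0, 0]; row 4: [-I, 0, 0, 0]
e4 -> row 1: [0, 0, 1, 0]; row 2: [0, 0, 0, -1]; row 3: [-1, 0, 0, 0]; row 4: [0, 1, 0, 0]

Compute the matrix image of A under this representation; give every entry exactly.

Bivector images (products of the table entries): rho(e13) = rho(e1)rho(e3) = row 1: [0, 0, 0, -I]; row 2: [0, 0, I, 0]; row 3: [0, -I, 0, 0]; row 4: [I, 0, 0, 0]; rho(e23) = rho(e2)rho(e3) = row 1: [-I, 0, 0, 0]; row 2: [0, I, 0, 0]; row 3: [0, 0, -I, 0]; row 4: [0, 0, 0, I].
M = (1)*1 + (-7/4)*rho(e13) + (1/3)*rho(e23), summed entrywise (1 is the identity matrix):
Answer: row 1: [1 - I/3, 0, 0, 7*I/4]; row 2: [0, 1 + I/3, -7*I/4, 0]; row 3: [0, 7*I/4, 1 - I/3, 0]; row 4: [-7*I/4, 0, 0, 1 + I/3]


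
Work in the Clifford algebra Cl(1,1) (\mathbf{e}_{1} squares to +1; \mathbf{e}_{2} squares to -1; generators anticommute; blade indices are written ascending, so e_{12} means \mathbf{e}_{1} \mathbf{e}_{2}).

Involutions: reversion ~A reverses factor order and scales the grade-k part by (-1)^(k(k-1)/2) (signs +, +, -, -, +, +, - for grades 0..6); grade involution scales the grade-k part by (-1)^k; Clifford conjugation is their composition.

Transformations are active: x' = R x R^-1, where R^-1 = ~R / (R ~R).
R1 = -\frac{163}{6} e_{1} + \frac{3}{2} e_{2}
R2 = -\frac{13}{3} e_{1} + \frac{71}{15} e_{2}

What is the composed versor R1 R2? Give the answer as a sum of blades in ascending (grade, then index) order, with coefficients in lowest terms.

Distribute over the terms of R1 (each basis-blade product reordered to ascending indices, repeated generators contracted through their squares):
(-\frac{163}{6} e_{1}) R2 = \frac{2119}{18} - \frac{11573}{90} e_{12}
(\frac{3}{2} e_{2}) R2 = -\frac{71}{10} + \frac{13}{2} e_{12}
Summing the partial products and collecting blades:
Answer: \frac{4978}{45} - \frac{5494}{45} e_{12}


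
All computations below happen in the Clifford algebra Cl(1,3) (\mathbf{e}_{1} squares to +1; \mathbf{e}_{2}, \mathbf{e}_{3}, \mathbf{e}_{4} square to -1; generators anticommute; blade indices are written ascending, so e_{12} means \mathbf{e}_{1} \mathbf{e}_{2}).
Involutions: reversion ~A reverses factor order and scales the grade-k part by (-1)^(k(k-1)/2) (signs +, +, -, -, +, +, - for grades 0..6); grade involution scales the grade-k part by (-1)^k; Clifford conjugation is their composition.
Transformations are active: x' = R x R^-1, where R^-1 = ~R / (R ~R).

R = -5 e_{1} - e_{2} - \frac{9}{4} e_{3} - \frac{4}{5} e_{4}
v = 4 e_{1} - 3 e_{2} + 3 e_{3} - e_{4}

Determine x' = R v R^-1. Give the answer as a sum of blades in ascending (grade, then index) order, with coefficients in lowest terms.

~R = -5 e_{1} - e_{2} - \frac{9}{4} e_{3} - \frac{4}{5} e_{4}, and R ~R = \frac{7319}{400}, so R^-1 = ~R / (\frac{7319}{400}).
R v = -\frac{341}{20} + 19 e_{12} - 6 e_{13} + \frac{41}{5} e_{14} - \frac{39}{4} e_{23} - \frac{7}{5} e_{24} + \frac{93}{20} e_{34}
Answer: \frac{38924}{7319} e_{1} + \frac{35597}{7319} e_{2} + \frac{8733}{7319} e_{3} + \frac{18231}{7319} e_{4}


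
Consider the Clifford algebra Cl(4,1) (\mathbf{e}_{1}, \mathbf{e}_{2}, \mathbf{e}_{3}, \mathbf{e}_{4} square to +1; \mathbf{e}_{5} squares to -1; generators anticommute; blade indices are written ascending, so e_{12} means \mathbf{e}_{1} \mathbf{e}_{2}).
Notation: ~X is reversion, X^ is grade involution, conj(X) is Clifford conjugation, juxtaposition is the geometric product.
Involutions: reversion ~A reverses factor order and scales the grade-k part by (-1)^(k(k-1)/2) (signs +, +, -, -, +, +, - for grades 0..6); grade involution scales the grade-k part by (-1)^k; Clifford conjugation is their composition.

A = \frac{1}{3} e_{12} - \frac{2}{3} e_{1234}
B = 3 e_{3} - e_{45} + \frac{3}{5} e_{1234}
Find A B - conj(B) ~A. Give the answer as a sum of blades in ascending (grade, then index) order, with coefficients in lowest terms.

first term: -\frac{2}{5} - \frac{1}{5} e_{34} + e_{123} + 2 e_{124} + \frac{2}{3} e_{1235} - \frac{1}{3} e_{1245}
second term: -\frac{2}{5} + \frac{1}{5} e_{34} + e_{123} + 2 e_{124} + \frac{2}{3} e_{1235} - \frac{1}{3} e_{1245}
Answer: -\frac{2}{5} e_{34}


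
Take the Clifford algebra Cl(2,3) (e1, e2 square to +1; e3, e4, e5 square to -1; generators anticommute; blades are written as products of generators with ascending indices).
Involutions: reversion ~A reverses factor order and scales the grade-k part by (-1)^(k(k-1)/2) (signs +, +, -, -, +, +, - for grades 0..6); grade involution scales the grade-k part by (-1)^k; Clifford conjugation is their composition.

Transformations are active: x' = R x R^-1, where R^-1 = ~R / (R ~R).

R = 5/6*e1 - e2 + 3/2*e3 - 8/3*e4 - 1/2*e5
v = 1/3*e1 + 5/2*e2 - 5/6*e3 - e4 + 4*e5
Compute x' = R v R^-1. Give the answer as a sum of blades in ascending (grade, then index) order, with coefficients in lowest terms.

~R = 5/6*e1 - e2 + 3/2*e3 - 8/3*e4 - 1/2*e5, and R ~R = -95/12, so R^-1 = ~R / (-95/12).
R v = -59/36 + 29/12*e1 e2 - 43/36*e1 e3 + 1/18*e1 e4 + 7/2*e1 e5 - 35/12*e2 e3 + 23/3*e2 e4 - 11/4*e2 e5 - 67/18*e3 e4 + 67/12*e3 e5 - 67/6*e4 e5
Answer: 2/171*e1 - 1661/570*e2 + 829/570*e3 - 89/855*e4 - 1199/285*e5


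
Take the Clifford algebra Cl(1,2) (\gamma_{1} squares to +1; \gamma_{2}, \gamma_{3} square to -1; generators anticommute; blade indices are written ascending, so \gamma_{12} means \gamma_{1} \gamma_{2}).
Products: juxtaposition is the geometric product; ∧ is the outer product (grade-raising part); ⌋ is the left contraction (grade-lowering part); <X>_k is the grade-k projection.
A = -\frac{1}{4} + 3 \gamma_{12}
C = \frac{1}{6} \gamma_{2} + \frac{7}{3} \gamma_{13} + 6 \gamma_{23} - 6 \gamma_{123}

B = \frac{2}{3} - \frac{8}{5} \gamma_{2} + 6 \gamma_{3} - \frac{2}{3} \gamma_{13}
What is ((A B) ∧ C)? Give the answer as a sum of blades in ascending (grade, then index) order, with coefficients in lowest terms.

step 1: -\frac{1}{6} + \frac{24}{5} \gamma_{1} + \frac{2}{5} \gamma_{2} - \frac{3}{2} \gamma_{3} + 2 \gamma_{12} + \frac{1}{6} \gamma_{13} + 2 \gamma_{23} + 18 \gamma_{123}
step 2: -\frac{1}{36} \gamma_{2} + \frac{4}{5} \gamma_{12} - \frac{7}{18} \gamma_{13} - \frac{3}{4} \gamma_{23} + \frac{5191}{180} \gamma_{123}
Answer: -\frac{1}{36} \gamma_{2} + \frac{4}{5} \gamma_{12} - \frac{7}{18} \gamma_{13} - \frac{3}{4} \gamma_{23} + \frac{5191}{180} \gamma_{123}


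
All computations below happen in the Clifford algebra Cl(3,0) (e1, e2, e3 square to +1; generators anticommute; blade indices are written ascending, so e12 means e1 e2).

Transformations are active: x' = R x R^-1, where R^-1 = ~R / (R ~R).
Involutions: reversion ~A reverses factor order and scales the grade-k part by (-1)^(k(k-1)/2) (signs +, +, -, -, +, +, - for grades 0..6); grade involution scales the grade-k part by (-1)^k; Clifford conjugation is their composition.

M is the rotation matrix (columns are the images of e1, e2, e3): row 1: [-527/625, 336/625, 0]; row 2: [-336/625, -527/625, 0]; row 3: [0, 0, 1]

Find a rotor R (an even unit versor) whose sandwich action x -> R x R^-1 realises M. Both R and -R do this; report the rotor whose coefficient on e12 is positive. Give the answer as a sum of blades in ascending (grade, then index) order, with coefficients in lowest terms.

Method: write R = a + b12*e12 + b13*e13 + b23*e23 with a^2 + b12^2 + b13^2 + b23^2 = 1 (so R^-1 = ~R). Expanding the columns R e_j ~R gives tr M = 4a^2 - 1 and, from the antisymmetric part, M21 - M12 = -4a*b12, M13 - M31 = 4a*b13, M32 - M23 = -4a*b23.
Here tr M = -429/625, so a^2 = (1 + tr M)/4 = 49/625 and a = ±7/25. Taking a = 7/25: M21 - M12 = -672/625, M13 - M31 = 0, M32 - M23 = 0, giving b12 = 24/25, b13 = 0, b23 = 0, i.e. R = 7/25 + 24/25*e12.
Its e12 coefficient is already positive.
Answer: 7/25 + 24/25*e12. Sheet selection: the two-to-one cover makes ±R indistinguishable at the matrix level (trace -429/625), so uniqueness comes from the required sign on e12.


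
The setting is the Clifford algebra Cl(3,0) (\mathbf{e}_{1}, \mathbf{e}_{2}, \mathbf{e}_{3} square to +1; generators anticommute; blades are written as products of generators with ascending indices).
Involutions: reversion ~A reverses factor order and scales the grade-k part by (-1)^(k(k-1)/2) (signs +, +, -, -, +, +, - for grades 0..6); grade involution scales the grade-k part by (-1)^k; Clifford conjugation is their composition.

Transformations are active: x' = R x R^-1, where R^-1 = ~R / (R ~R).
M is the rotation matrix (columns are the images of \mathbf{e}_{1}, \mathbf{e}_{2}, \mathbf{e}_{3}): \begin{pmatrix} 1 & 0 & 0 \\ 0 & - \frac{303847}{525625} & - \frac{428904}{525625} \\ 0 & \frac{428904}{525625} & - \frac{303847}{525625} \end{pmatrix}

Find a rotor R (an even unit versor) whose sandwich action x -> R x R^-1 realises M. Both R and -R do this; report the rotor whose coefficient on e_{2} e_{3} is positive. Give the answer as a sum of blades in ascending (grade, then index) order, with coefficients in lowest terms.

Method: write R = a + b12*e_{1} e_{2} + b13*e_{1} e_{3} + b23*e_{2} e_{3} with a^2 + b12^2 + b13^2 + b23^2 = 1 (so R^-1 = ~R). Expanding the columns R e_j ~R gives tr M = 4a^2 - 1 and, from the antisymmetric part, M21 - M12 = -4a*b12, M13 - M31 = 4a*b13, M32 - M23 = -4a*b23.
Here tr M = -\frac{82069}{525625}, so a^2 = (1 + tr M)/4 = \frac{110889}{525625} and a = ±\frac{333}{725}. Taking a = \frac{333}{725}: M21 - M12 = 0, M13 - M31 = 0, M32 - M23 = \frac{857808}{525625}, giving b12 = 0, b13 = 0, b23 = -\frac{644}{725}, i.e. R = \frac{333}{725} - \frac{644}{725} e_{2} e_{3}.
Its e_{2} e_{3} coefficient is negative, so report the other preimage -R.
Answer: -\frac{333}{725} + \frac{644}{725} e_{2} e_{3}. Why the constraint matters: R and -R act identically through the sandwich — M has trace -\frac{82069}{525625} either way — so only the sign condition on e_{2} e_{3} picks one of the two preimages.


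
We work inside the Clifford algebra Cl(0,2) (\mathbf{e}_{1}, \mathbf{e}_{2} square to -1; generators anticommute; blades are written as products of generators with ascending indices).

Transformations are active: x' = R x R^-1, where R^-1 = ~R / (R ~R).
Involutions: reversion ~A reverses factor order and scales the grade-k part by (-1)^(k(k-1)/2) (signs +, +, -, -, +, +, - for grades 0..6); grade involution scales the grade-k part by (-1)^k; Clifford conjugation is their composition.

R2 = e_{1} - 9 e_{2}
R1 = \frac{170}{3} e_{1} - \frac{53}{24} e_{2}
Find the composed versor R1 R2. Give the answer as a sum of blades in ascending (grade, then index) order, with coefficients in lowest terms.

Distribute over the terms of R1 (each basis-blade product reordered to ascending indices, repeated generators contracted through their squares):
(\frac{170}{3} e_{1}) R2 = -\frac{170}{3} - 510 e_{1} e_{2}
(-\frac{53}{24} e_{2}) R2 = -\frac{159}{8} + \frac{53}{24} e_{1} e_{2}
Summing the partial products and collecting blades:
Answer: -\frac{1837}{24} - \frac{12187}{24} e_{1} e_{2}


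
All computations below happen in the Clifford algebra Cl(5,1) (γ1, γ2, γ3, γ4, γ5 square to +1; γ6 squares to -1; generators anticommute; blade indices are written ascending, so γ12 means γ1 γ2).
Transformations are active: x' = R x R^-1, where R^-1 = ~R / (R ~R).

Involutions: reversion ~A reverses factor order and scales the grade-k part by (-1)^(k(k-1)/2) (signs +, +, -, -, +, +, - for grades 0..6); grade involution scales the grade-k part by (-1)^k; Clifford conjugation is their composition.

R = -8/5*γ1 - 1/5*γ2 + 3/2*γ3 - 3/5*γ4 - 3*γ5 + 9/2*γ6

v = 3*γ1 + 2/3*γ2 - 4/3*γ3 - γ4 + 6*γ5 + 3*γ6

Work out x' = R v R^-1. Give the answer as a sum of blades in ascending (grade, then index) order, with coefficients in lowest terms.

~R = -8/5*γ1 - 1/5*γ2 + 3/2*γ3 - 3/5*γ4 - 3*γ5 + 9/2*γ6, and R ~R = -151/25, so R^-1 = ~R / (-151/25).
R v = -227/6 - 7/15*γ12 - 71/30*γ13 + 17/5*γ14 - 3/5*γ15 - 183/10*γ16 - 11/15*γ23 + 3/5*γ24 + 4/5*γ25 - 18/5*γ26 - 23/10*γ34 + 5*γ35 + 21/2*γ36 - 33/5*γ45 + 27/10*γ46 - 36*γ56
Answer: -10439/453*γ1 - 479/151*γ2 + 18233/906*γ3 - 984/151*γ4 - 6581/151*γ5 + 16119/302*γ6


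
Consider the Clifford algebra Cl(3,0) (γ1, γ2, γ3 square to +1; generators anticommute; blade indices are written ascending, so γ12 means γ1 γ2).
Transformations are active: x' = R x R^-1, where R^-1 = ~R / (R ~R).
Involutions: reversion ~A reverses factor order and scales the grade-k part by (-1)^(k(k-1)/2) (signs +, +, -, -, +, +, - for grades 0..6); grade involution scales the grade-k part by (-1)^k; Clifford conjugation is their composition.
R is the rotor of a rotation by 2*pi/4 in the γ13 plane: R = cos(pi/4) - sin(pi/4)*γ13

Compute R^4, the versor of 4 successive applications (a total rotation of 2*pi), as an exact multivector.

Half-angle bookkeeping: 4 applications in γ13 add up to rotor phase 4*pi/4 = pi, so R^4 = cos(pi) - sin(pi)*γ13.
cos(pi) = -1 and sin(pi) = 0, so R^4 = -1. The total rotation 2*pi is 1 full turn, so every vector returns to itself, yet the rotor is -1, on the OTHER sheet of the double cover (an odd number of 2*pi turns).
Answer: -1


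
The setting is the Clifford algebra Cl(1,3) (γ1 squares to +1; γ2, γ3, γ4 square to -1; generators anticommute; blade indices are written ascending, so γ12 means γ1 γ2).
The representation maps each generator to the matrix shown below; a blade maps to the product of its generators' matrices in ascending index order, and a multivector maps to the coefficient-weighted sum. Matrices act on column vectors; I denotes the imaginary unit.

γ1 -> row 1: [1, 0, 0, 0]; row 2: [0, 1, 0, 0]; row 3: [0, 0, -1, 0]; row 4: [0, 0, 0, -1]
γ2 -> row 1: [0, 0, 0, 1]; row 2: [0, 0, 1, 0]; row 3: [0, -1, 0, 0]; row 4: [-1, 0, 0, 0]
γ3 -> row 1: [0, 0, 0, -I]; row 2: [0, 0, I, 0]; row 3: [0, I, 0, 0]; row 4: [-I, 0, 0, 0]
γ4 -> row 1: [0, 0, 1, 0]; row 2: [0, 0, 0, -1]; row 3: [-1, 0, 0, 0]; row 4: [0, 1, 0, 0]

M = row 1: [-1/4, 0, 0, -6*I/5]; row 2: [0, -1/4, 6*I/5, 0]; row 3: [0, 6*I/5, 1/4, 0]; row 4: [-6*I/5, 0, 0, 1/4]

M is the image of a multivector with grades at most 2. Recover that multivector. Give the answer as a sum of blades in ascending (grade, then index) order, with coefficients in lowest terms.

Method: the blade images are trace-orthogonal — tr(rho(e_A) rho(e_B)^-1) = 4 if A = B and 0 otherwise — and rho(e_A)^-1 = (e_A)^2 * rho(e_A) with (e_A)^2 = +1 or -1, so the coefficient of e_A in the preimage is (e_A)^2 * tr(M rho(e_A))/4.
Nonzero projections over blades of grade <= 2: γ1: (γ1)^2 = +1, tr(M rho(γ1)) = -1, coefficient -1/4; γ3: (γ3)^2 = -1, tr(M rho(γ3)) = -24/5, coefficient 6/5. Every other blade of grade <= 2 projects to 0.
Answer: -1/4*γ1 + 6/5*γ3


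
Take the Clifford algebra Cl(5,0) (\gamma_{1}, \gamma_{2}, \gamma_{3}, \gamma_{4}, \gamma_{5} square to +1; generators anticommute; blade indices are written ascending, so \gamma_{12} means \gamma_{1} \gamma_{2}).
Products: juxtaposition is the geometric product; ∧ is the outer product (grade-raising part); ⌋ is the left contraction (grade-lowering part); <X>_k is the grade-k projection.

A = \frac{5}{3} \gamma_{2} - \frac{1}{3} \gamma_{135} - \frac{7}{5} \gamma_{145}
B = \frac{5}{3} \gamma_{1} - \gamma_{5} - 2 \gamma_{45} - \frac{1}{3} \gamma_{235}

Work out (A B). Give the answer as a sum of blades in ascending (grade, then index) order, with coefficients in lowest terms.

step 1: -\frac{14}{5} \gamma_{1} - \frac{26}{9} \gamma_{12} + \frac{1}{3} \gamma_{13} + \frac{7}{5} \gamma_{14} - \frac{5}{3} \gamma_{25} - \frac{10}{9} \gamma_{35} - \frac{7}{3} \gamma_{45} - \frac{2}{3} \gamma_{134} - \frac{10}{3} \gamma_{245} + \frac{7}{15} \gamma_{1234}
Answer: -\frac{14}{5} \gamma_{1} - \frac{26}{9} \gamma_{12} + \frac{1}{3} \gamma_{13} + \frac{7}{5} \gamma_{14} - \frac{5}{3} \gamma_{25} - \frac{10}{9} \gamma_{35} - \frac{7}{3} \gamma_{45} - \frac{2}{3} \gamma_{134} - \frac{10}{3} \gamma_{245} + \frac{7}{15} \gamma_{1234}


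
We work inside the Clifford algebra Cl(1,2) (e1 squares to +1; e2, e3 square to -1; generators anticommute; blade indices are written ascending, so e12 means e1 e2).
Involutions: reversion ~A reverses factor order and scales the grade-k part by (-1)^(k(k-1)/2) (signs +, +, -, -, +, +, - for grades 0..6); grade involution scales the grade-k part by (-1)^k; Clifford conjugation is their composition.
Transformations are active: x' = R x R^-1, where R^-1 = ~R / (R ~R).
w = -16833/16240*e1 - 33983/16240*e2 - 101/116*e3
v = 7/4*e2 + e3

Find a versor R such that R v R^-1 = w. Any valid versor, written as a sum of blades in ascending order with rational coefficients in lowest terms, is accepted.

The midline construction: v and w both square to -65/16, so reflecting in their sum -16833/16240*e1 - 5563/16240*e2 + 15/116*e3 exchanges them.
Answer: -16833/16240*e1 - 5563/16240*e2 + 15/116*e3


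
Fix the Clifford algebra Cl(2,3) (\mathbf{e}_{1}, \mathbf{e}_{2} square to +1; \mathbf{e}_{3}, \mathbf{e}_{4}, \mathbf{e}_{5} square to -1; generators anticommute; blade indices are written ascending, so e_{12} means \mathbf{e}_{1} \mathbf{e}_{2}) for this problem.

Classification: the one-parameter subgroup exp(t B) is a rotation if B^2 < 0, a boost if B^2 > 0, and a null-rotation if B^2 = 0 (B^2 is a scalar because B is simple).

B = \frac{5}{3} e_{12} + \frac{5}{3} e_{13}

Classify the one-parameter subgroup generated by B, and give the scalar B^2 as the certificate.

B^2 term by term: the squares give (\frac{5}{3})^2*(e_{12})^2 + (\frac{5}{3})^2*(e_{13})^2 = \frac{25}{9}*(-1) + \frac{25}{9}*(+1) = 0 (each basis 2-blade squares to minus the product of its generators' squares); cross terms between blades sharing an index anticommute and cancel. So B^2 = 0.
Answer: null-rotation, certificate B^2 = 0. The invariant at work: B^2 = 0 is unchanged by conjugation, hence its sign classifies the subgroup whatever basis B is written in.


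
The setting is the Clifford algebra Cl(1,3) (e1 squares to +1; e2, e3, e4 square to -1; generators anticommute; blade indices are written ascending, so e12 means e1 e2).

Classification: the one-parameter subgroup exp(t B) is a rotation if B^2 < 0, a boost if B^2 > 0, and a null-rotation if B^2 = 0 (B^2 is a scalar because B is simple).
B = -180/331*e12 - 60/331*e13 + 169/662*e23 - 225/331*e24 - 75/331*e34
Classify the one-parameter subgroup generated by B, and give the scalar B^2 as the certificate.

B^2 term by term: the squares give (-180/331)^2*(e12)^2 + (-60/331)^2*(e13)^2 + (169/662)^2*(e23)^2 + (-225/331)^2*(e24)^2 + (-75/331)^2*(e34)^2 = 32400/109561*(+1) + 3600/109561*(+1) + 28561/438244*(-1) + 50625/109561*(-1) + 5625/109561*(-1) = -1/4 (each basis 2-blade squares to minus the product of its generators' squares); cross terms between blades sharing an index anticommute and cancel; the commuting (index-disjoint) pairs give grade-4 terms 2*c*c'*(blade product), which cancel blade by blade — e1234: 27000/109561 - 27000/109561 = 0 — confirming B is simple. So B^2 = -1/4.
Answer: rotation, certificate B^2 = -1/4. The class reads off the invariant scalar -1/4 directly.


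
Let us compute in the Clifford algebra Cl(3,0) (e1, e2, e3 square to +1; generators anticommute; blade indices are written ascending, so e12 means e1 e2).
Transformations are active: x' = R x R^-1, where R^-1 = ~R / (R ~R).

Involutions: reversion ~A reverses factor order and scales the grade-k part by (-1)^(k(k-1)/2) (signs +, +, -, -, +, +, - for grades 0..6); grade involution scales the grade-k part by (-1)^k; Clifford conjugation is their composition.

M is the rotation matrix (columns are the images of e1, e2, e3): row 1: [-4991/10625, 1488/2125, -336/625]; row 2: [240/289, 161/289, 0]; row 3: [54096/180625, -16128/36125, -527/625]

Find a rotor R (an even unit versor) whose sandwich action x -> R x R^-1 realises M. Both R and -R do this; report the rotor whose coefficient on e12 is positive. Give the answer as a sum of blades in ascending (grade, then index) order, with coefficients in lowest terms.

Method: write R = a + b12*e12 + b13*e13 + b23*e23 with a^2 + b12^2 + b13^2 + b23^2 = 1 (so R^-1 = ~R). Expanding the columns R e_j ~R gives tr M = 4a^2 - 1 and, from the antisymmetric part, M21 - M12 = -4a*b12, M13 - M31 = 4a*b13, M32 - M23 = -4a*b23.
Here tr M = -5461/7225, so a^2 = (1 + tr M)/4 = 441/7225 and a = ±21/85. Taking a = 21/85: M21 - M12 = 4704/36125, M13 - M31 = -6048/7225, M32 - M23 = -16128/36125, giving b12 = -56/425, b13 = -72/85, b23 = 192/425, i.e. R = 21/85 - 56/425*e12 - 72/85*e13 + 192/425*e23.
Its e12 coefficient is negative, so report the other preimage -R.
Answer: -21/85 + 56/425*e12 + 72/85*e13 - 192/425*e23. Recall the cover is two-to-one: with M of trace -5461/7225, both preimages act alike, and the stated e12 sign chooses the sheet.


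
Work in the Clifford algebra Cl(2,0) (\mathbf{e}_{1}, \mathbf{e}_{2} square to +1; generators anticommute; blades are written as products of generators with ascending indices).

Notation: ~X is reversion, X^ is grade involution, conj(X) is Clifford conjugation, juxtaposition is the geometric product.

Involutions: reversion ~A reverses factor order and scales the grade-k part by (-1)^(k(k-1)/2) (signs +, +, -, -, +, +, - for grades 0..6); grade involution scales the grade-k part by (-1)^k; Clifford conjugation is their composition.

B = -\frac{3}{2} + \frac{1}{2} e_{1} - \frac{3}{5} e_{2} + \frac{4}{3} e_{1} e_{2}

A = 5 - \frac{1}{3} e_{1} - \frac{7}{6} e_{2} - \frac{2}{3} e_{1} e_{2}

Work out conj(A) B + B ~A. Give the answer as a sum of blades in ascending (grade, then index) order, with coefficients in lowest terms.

first term: -\frac{803}{90} + \frac{2}{45} e_{1} - \frac{167}{36} e_{2} + \frac{293}{60} e_{1} e_{2}
second term: -\frac{707}{90} + \frac{83}{45} e_{1} - \frac{17}{36} e_{2} + \frac{293}{60} e_{1} e_{2}
Answer: -\frac{151}{9} + \frac{17}{9} e_{1} - \frac{46}{9} e_{2} + \frac{293}{30} e_{1} e_{2}


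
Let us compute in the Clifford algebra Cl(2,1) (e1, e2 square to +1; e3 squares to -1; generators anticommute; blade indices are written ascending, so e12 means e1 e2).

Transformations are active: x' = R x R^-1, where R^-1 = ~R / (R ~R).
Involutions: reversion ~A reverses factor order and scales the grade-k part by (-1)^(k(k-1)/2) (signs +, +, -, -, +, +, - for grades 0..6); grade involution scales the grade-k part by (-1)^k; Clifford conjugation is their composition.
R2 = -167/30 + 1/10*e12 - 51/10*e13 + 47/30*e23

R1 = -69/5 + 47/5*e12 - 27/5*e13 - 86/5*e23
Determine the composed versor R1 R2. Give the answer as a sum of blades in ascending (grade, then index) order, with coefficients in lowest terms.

Distribute over the terms of R1 (each basis-blade product reordered to ascending indices, repeated generators contracted through their squares):
(-69/5) R2 = 3841/50 - 69/50*e12 + 3519/50*e13 - 1081/50*e23
(47/5*e12) R2 = -47/50 - 7849/150*e12 + 2209/150*e13 + 2397/50*e23
(-27/5*e13) R2 = 1377/50 - 423/50*e12 + 1503/50*e13 - 27/50*e23
(-86/5*e23) R2 = -2021/75 - 2193/25*e12 + 43/25*e13 + 7181/75*e23
Summing the partial products and collecting blades:
Answer: 11471/150 - 22483/150*e12 + 17533/150*e13 + 18229/150*e23


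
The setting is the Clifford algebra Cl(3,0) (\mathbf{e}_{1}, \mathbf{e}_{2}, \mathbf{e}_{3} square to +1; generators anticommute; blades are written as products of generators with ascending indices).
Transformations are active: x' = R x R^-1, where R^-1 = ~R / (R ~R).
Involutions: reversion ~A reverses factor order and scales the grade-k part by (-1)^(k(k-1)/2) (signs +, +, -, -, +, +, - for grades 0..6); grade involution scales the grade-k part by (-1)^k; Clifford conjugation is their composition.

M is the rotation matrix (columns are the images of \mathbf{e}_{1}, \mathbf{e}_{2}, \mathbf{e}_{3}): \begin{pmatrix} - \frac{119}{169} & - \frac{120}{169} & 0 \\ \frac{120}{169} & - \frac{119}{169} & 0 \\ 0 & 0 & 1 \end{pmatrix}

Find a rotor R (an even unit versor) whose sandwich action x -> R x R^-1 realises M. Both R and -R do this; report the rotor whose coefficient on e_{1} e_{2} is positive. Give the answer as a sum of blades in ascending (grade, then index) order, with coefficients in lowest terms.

Method: write R = a + b12*e_{1} e_{2} + b13*e_{1} e_{3} + b23*e_{2} e_{3} with a^2 + b12^2 + b13^2 + b23^2 = 1 (so R^-1 = ~R). Expanding the columns R e_j ~R gives tr M = 4a^2 - 1 and, from the antisymmetric part, M21 - M12 = -4a*b12, M13 - M31 = 4a*b13, M32 - M23 = -4a*b23.
Here tr M = -\frac{69}{169}, so a^2 = (1 + tr M)/4 = \frac{25}{169} and a = ±\frac{5}{13}. Taking a = \frac{5}{13}: M21 - M12 = \frac{240}{169}, M13 - M31 = 0, M32 - M23 = 0, giving b12 = -\frac{12}{13}, b13 = 0, b23 = 0, i.e. R = \frac{5}{13} - \frac{12}{13} e_{1} e_{2}.
Its e_{1} e_{2} coefficient is negative, so report the other preimage -R.
Answer: -\frac{5}{13} + \frac{12}{13} e_{1} e_{2}. Recall the cover is two-to-one: with M of trace -\frac{69}{169}, both preimages act alike, and the stated e_{1} e_{2} sign chooses the sheet.


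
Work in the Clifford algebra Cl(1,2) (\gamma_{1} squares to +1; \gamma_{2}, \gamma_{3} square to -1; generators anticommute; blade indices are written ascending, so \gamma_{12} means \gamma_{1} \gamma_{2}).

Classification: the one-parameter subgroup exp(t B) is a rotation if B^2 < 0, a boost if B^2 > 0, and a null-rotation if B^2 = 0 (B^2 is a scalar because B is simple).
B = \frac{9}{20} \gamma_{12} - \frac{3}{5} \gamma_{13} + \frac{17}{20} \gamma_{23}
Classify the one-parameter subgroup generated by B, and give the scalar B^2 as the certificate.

B^2 term by term: the squares give (\frac{9}{20})^2*(\gamma_{12})^2 + (-\frac{3}{5})^2*(\gamma_{13})^2 + (\frac{17}{20})^2*(\gamma_{23})^2 = \frac{81}{400}*(+1) + \frac{9}{25}*(+1) + \frac{289}{400}*(-1) = -\frac{4}{25} (each basis 2-blade squares to minus the product of its generators' squares); cross terms between blades sharing an index anticommute and cancel. So B^2 = -\frac{4}{25}.
Answer: rotation, certificate B^2 = -\frac{4}{25}. Check the certificate: B^2 = -\frac{4}{25}, and that sign is decisive whatever form B takes.


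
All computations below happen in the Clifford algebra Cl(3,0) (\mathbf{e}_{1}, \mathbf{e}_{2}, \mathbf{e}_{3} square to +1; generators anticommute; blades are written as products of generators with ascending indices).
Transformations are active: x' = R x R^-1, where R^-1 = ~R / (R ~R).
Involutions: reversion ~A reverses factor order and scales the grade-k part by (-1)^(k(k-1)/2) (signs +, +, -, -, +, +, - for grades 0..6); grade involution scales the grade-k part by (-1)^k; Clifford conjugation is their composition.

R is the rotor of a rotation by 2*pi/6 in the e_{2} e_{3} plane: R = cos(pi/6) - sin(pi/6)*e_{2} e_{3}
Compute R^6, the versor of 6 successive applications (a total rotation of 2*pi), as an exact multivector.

Because a rotor carries half the rotation angle, composing 6 copies of this e_{2} e_{3}-plane rotor multiplies the phase: 6*(pi/6) = \pi, hence R^6 = cos(\pi) - sin(\pi)*e_{2} e_{3}.
cos(\pi) = -1 and sin(\pi) = 0, so R^6 = -1. The total rotation 2*pi is 1 full turn, so every vector returns to itself, yet the rotor is -1, on the OTHER sheet of the double cover (an odd number of 2*pi turns).
Answer: -1


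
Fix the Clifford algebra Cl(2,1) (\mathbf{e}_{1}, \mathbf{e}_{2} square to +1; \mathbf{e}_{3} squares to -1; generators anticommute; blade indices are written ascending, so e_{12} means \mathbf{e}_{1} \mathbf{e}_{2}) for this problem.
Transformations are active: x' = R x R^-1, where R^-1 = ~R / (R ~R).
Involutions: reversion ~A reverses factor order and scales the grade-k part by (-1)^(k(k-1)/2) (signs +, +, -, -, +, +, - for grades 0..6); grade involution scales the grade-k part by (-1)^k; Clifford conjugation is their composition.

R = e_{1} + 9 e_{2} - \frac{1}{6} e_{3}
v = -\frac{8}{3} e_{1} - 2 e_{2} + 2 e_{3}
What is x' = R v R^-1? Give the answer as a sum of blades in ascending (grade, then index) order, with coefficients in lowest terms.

~R = e_{1} + 9 e_{2} - \frac{1}{6} e_{3}, and R ~R = \frac{2951}{36}, so R^-1 = ~R / (\frac{2951}{36}).
R v = -\frac{61}{3} + 22 e_{12} + \frac{14}{9} e_{13} + \frac{53}{3} e_{23}
Answer: \frac{19216}{8853} e_{1} - \frac{7274}{2951} e_{2} - \frac{5658}{2951} e_{3}


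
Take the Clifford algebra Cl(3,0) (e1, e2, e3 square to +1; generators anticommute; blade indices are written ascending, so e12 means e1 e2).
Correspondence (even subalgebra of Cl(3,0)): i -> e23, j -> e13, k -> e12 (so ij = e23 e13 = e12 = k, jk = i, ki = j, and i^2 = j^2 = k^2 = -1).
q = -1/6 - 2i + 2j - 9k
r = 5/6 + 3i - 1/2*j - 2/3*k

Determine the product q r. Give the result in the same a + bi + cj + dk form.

In blades: q = -1/6 - 9*e12 + 2*e13 - 2*e23, r = 5/6 - 2/3*e12 - 1/2*e13 + 3*e23.
Distribute q over r term by term (generator squares from the signature, products reordered to ascending indices): (-1/6)*r = -5/36 + 1/9*e12 + 1/12*e13 - 1/2*e23; (-9*e12)*r = -6 - 15/2*e12 - 27*e13 - 9/2*e23; (2*e13)*r = 1 - 6*e12 + 5/3*e13 - 4/3*e23; (-2*e23)*r = 6 + e12 - 4/3*e13 - 5/3*e23.
Sum: 31/36 - 223/18*e12 - 319/12*e13 - 8*e23; translating back through the correspondence:
Answer: 31/36 - 8i - 319/12*j - 223/18*k


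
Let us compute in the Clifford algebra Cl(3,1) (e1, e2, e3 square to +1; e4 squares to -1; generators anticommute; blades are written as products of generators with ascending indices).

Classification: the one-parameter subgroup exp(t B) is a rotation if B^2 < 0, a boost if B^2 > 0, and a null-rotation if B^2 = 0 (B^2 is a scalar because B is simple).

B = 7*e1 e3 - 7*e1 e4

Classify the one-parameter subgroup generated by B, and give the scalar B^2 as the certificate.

B^2 term by term: the squares give (7)^2*(e1 e3)^2 + (-7)^2*(e1 e4)^2 = 49*(-1) + 49*(+1) = 0 (each basis 2-blade squares to minus the product of its generators' squares); cross terms between blades sharing an index anticommute and cancel. So B^2 = 0.
Answer: null-rotation, certificate B^2 = 0. Why this suffices: the scalar 0 survives any versor conjugation, so its sign alone determines the class however B is presented.


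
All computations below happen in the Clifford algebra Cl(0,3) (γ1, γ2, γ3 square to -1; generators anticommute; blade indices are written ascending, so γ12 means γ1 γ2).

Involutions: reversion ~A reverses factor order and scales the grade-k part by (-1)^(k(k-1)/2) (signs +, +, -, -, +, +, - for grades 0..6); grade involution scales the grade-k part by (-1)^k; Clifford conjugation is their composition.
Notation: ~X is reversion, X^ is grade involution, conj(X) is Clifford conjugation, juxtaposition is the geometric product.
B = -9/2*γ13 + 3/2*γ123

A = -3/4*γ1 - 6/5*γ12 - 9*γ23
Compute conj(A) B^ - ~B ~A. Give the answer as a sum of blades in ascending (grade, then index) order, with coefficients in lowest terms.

first term: 27/2*γ1 + 207/40*γ3 + 81/2*γ12 - 171/40*γ23
second term: 27/2*γ1 - 63/40*γ3 + 81/2*γ12 - 261/40*γ23
Answer: 27/4*γ3 + 9/4*γ23


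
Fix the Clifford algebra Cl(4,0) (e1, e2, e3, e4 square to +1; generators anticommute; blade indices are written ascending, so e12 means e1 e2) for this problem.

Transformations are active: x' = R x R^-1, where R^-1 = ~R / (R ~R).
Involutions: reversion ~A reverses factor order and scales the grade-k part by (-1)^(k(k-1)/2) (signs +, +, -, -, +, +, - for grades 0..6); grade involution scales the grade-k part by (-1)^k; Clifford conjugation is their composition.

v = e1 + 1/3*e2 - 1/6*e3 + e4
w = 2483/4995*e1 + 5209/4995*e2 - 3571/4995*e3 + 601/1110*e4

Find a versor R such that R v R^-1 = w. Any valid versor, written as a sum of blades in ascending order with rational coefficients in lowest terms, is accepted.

Take R = v + w = 7478/4995*e1 + 6874/4995*e2 - 8807/9990*e3 + 1711/1110*e4. Because q(v) = q(w) = 77/36, conjugation by R sends v exactly to w.
Answer: 7478/4995*e1 + 6874/4995*e2 - 8807/9990*e3 + 1711/1110*e4


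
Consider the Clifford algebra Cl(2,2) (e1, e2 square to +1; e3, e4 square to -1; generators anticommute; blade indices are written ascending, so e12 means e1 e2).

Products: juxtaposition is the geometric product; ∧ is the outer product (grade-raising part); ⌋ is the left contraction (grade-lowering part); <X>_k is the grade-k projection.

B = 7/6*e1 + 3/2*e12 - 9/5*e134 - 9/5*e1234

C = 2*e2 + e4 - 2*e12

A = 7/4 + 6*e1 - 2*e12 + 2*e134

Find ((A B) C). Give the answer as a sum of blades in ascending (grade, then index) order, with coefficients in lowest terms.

step 1: 68/5 + 49/24*e1 + 224/15*e2 + 21/8*e12 - 181/15*e34 - 63/20*e134 - 57/5*e234 - 63/20*e1234
step 2: 2107/60 + 2107/60*e1 + 1387/60*e2 + 181/15*e3 + 68/5*e4 - 1387/60*e12 + 63/20*e13 + 49/24*e14 + 57/5*e23 + 224/15*e24 - 291/10*e34 + 63/20*e123 + 21/8*e124 - 291/10*e134 - 107/6*e234 + 107/6*e1234
Answer: 2107/60 + 2107/60*e1 + 1387/60*e2 + 181/15*e3 + 68/5*e4 - 1387/60*e12 + 63/20*e13 + 49/24*e14 + 57/5*e23 + 224/15*e24 - 291/10*e34 + 63/20*e123 + 21/8*e124 - 291/10*e134 - 107/6*e234 + 107/6*e1234


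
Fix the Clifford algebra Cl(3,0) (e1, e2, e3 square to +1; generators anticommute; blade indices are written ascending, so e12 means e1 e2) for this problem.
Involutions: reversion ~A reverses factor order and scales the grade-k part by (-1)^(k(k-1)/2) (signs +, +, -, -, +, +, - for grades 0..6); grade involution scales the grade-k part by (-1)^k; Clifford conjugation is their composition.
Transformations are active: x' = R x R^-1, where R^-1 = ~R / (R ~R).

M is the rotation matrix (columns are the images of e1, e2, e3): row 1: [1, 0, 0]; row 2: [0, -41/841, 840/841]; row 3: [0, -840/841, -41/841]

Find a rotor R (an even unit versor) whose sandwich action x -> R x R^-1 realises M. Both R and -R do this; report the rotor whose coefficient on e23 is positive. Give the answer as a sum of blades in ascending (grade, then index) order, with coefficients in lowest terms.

Method: write R = a + b12*e12 + b13*e13 + b23*e23 with a^2 + b12^2 + b13^2 + b23^2 = 1 (so R^-1 = ~R). Expanding the columns R e_j ~R gives tr M = 4a^2 - 1 and, from the antisymmetric part, M21 - M12 = -4a*b12, M13 - M31 = 4a*b13, M32 - M23 = -4a*b23.
Here tr M = 759/841, so a^2 = (1 + tr M)/4 = 400/841 and a = ±20/29. Taking a = 20/29: M21 - M12 = 0, M13 - M31 = 0, M32 - M23 = -1680/841, giving b12 = 0, b13 = 0, b23 = 21/29, i.e. R = 20/29 + 21/29*e23.
Its e23 coefficient is already positive.
Answer: 20/29 + 21/29*e23. Key observation: the double cover Spin(3) -> SO(3) sends R and -R to the same matrix (trace 759/841 here), so the stated sign of the e23 coefficient is what selects one sheet.


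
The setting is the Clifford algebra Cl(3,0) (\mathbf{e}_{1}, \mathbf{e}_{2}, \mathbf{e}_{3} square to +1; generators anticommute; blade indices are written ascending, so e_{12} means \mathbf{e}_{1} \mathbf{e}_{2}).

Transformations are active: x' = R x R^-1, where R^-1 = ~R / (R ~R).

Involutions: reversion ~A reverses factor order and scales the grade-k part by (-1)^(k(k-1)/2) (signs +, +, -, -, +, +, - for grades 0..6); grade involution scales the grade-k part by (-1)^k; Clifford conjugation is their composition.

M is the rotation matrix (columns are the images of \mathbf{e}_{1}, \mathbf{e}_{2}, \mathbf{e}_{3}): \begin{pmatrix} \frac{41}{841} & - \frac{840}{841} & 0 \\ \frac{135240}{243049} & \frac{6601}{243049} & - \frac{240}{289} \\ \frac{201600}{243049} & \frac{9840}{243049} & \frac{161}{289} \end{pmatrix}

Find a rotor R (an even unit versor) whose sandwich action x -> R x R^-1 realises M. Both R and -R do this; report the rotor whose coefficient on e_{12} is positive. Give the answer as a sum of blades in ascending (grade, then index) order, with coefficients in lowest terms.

Method: write R = a + b12*e_{12} + b13*e_{13} + b23*e_{23} with a^2 + b12^2 + b13^2 + b23^2 = 1 (so R^-1 = ~R). Expanding the columns R e_j ~R gives tr M = 4a^2 - 1 and, from the antisymmetric part, M21 - M12 = -4a*b12, M13 - M31 = 4a*b13, M32 - M23 = -4a*b23.
Here tr M = \frac{153851}{243049}, so a^2 = (1 + tr M)/4 = \frac{99225}{243049} and a = ±\frac{315}{493}. Taking a = \frac{315}{493}: M21 - M12 = \frac{378000}{243049}, M13 - M31 = -\frac{201600}{243049}, M32 - M23 = \frac{211680}{243049}, giving b12 = -\frac{300}{493}, b13 = -\frac{160}{493}, b23 = -\frac{168}{493}, i.e. R = \frac{315}{493} - \frac{300}{493} e_{12} - \frac{160}{493} e_{13} - \frac{168}{493} e_{23}.
Its e_{12} coefficient is negative, so report the other preimage -R.
Answer: -\frac{315}{493} + \frac{300}{493} e_{12} + \frac{160}{493} e_{13} + \frac{168}{493} e_{23}. Note: both R and -R realise this M (trace \frac{153851}{243049}); the covering map identifies them, and the e_{12}-coefficient sign is the tie-breaker.


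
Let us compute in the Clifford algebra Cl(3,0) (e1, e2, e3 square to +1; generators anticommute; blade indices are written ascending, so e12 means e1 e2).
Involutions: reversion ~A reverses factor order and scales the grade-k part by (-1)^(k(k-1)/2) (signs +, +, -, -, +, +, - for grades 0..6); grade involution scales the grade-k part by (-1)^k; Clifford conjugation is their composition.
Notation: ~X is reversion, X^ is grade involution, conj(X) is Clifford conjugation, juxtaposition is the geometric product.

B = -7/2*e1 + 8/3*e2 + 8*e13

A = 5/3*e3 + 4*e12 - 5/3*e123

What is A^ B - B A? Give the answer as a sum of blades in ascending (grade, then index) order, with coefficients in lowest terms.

first term: 24*e1 + 82/3*e2 - 185/18*e13 - 601/18*e23
second term: 8/3*e1 - 82/3*e2 - 25/18*e13 + 761/18*e23
Answer: 64/3*e1 + 164/3*e2 - 80/9*e13 - 227/3*e23


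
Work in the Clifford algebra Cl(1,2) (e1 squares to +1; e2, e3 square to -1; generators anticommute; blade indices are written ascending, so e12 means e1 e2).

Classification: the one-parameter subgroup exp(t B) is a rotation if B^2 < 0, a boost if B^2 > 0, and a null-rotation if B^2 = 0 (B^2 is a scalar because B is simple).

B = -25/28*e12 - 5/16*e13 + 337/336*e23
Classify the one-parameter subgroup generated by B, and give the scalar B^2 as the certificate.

B^2 term by term: the squares give (-25/28)^2*(e12)^2 + (-5/16)^2*(e13)^2 + (337/336)^2*(e23)^2 = 625/784*(+1) + 25/256*(+1) + 113569/112896*(-1) = -1/9 (each basis 2-blade squares to minus the product of its generators' squares); cross terms between blades sharing an index anticommute and cancel. So B^2 = -1/9.
Answer: rotation, certificate B^2 = -1/9. The scalar -1/9 is the complete invariant here: its sign names the subgroup type.


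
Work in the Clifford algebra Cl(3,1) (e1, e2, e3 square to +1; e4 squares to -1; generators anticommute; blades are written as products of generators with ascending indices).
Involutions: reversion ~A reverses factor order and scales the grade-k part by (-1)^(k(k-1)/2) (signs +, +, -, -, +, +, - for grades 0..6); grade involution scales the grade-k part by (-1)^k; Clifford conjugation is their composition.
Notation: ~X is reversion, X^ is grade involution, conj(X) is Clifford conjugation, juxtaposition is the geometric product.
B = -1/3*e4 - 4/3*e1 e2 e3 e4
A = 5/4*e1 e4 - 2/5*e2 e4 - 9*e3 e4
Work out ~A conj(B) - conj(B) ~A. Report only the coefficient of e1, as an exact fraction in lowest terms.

first term: 5/12*e1 - 2/15*e2 - 3*e3 - 12*e1 e2 + 8/15*e1 e3 + 5/3*e2 e3
second term: -5/12*e1 + 2/15*e2 + 3*e3 - 12*e1 e2 + 8/15*e1 e3 + 5/3*e2 e3
Answer: 5/6
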